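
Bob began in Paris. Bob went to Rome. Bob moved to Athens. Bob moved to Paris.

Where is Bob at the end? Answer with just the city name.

Tracking Bob's location:
Start: Bob is in Paris.
After move 1: Paris -> Rome. Bob is in Rome.
After move 2: Rome -> Athens. Bob is in Athens.
After move 3: Athens -> Paris. Bob is in Paris.

Answer: Paris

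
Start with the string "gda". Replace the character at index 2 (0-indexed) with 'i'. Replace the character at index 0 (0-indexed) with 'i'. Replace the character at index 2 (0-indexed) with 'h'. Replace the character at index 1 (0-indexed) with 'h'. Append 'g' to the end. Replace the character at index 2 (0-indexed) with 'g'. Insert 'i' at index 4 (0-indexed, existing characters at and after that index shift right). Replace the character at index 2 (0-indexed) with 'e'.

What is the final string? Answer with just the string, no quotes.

Applying each edit step by step:
Start: "gda"
Op 1 (replace idx 2: 'a' -> 'i'): "gda" -> "gdi"
Op 2 (replace idx 0: 'g' -> 'i'): "gdi" -> "idi"
Op 3 (replace idx 2: 'i' -> 'h'): "idi" -> "idh"
Op 4 (replace idx 1: 'd' -> 'h'): "idh" -> "ihh"
Op 5 (append 'g'): "ihh" -> "ihhg"
Op 6 (replace idx 2: 'h' -> 'g'): "ihhg" -> "ihgg"
Op 7 (insert 'i' at idx 4): "ihgg" -> "ihggi"
Op 8 (replace idx 2: 'g' -> 'e'): "ihggi" -> "ihegi"

Answer: ihegi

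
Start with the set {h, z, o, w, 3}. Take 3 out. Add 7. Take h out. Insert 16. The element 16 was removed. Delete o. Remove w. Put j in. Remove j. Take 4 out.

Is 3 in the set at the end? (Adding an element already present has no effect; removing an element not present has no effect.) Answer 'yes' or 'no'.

Tracking the set through each operation:
Start: {3, h, o, w, z}
Event 1 (remove 3): removed. Set: {h, o, w, z}
Event 2 (add 7): added. Set: {7, h, o, w, z}
Event 3 (remove h): removed. Set: {7, o, w, z}
Event 4 (add 16): added. Set: {16, 7, o, w, z}
Event 5 (remove 16): removed. Set: {7, o, w, z}
Event 6 (remove o): removed. Set: {7, w, z}
Event 7 (remove w): removed. Set: {7, z}
Event 8 (add j): added. Set: {7, j, z}
Event 9 (remove j): removed. Set: {7, z}
Event 10 (remove 4): not present, no change. Set: {7, z}

Final set: {7, z} (size 2)
3 is NOT in the final set.

Answer: no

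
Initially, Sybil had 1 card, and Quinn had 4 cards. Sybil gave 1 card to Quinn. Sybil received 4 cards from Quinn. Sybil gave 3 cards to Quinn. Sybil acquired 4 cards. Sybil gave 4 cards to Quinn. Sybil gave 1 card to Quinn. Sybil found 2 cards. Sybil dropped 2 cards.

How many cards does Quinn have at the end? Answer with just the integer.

Tracking counts step by step:
Start: Sybil=1, Quinn=4
Event 1 (Sybil -> Quinn, 1): Sybil: 1 -> 0, Quinn: 4 -> 5. State: Sybil=0, Quinn=5
Event 2 (Quinn -> Sybil, 4): Quinn: 5 -> 1, Sybil: 0 -> 4. State: Sybil=4, Quinn=1
Event 3 (Sybil -> Quinn, 3): Sybil: 4 -> 1, Quinn: 1 -> 4. State: Sybil=1, Quinn=4
Event 4 (Sybil +4): Sybil: 1 -> 5. State: Sybil=5, Quinn=4
Event 5 (Sybil -> Quinn, 4): Sybil: 5 -> 1, Quinn: 4 -> 8. State: Sybil=1, Quinn=8
Event 6 (Sybil -> Quinn, 1): Sybil: 1 -> 0, Quinn: 8 -> 9. State: Sybil=0, Quinn=9
Event 7 (Sybil +2): Sybil: 0 -> 2. State: Sybil=2, Quinn=9
Event 8 (Sybil -2): Sybil: 2 -> 0. State: Sybil=0, Quinn=9

Quinn's final count: 9

Answer: 9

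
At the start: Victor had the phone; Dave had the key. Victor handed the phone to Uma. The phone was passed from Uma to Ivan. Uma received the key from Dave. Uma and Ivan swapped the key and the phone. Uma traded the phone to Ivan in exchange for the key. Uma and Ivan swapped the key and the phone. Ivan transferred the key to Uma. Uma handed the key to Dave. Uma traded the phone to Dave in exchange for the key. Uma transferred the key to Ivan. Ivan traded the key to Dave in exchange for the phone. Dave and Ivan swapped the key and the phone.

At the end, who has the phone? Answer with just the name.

Answer: Dave

Derivation:
Tracking all object holders:
Start: phone:Victor, key:Dave
Event 1 (give phone: Victor -> Uma). State: phone:Uma, key:Dave
Event 2 (give phone: Uma -> Ivan). State: phone:Ivan, key:Dave
Event 3 (give key: Dave -> Uma). State: phone:Ivan, key:Uma
Event 4 (swap key<->phone: now key:Ivan, phone:Uma). State: phone:Uma, key:Ivan
Event 5 (swap phone<->key: now phone:Ivan, key:Uma). State: phone:Ivan, key:Uma
Event 6 (swap key<->phone: now key:Ivan, phone:Uma). State: phone:Uma, key:Ivan
Event 7 (give key: Ivan -> Uma). State: phone:Uma, key:Uma
Event 8 (give key: Uma -> Dave). State: phone:Uma, key:Dave
Event 9 (swap phone<->key: now phone:Dave, key:Uma). State: phone:Dave, key:Uma
Event 10 (give key: Uma -> Ivan). State: phone:Dave, key:Ivan
Event 11 (swap key<->phone: now key:Dave, phone:Ivan). State: phone:Ivan, key:Dave
Event 12 (swap key<->phone: now key:Ivan, phone:Dave). State: phone:Dave, key:Ivan

Final state: phone:Dave, key:Ivan
The phone is held by Dave.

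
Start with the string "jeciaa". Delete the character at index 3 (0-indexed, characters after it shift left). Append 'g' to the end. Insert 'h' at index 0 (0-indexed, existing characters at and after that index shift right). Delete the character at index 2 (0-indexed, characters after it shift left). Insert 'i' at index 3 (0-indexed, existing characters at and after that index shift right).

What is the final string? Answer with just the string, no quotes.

Applying each edit step by step:
Start: "jeciaa"
Op 1 (delete idx 3 = 'i'): "jeciaa" -> "jecaa"
Op 2 (append 'g'): "jecaa" -> "jecaag"
Op 3 (insert 'h' at idx 0): "jecaag" -> "hjecaag"
Op 4 (delete idx 2 = 'e'): "hjecaag" -> "hjcaag"
Op 5 (insert 'i' at idx 3): "hjcaag" -> "hjciaag"

Answer: hjciaag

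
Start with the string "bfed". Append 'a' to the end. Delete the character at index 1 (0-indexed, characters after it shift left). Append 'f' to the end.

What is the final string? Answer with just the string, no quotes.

Applying each edit step by step:
Start: "bfed"
Op 1 (append 'a'): "bfed" -> "bfeda"
Op 2 (delete idx 1 = 'f'): "bfeda" -> "beda"
Op 3 (append 'f'): "beda" -> "bedaf"

Answer: bedaf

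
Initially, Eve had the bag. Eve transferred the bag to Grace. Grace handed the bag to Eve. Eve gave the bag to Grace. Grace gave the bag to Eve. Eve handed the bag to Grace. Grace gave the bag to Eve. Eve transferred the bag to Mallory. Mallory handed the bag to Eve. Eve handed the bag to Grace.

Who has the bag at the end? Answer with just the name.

Answer: Grace

Derivation:
Tracking the bag through each event:
Start: Eve has the bag.
After event 1: Grace has the bag.
After event 2: Eve has the bag.
After event 3: Grace has the bag.
After event 4: Eve has the bag.
After event 5: Grace has the bag.
After event 6: Eve has the bag.
After event 7: Mallory has the bag.
After event 8: Eve has the bag.
After event 9: Grace has the bag.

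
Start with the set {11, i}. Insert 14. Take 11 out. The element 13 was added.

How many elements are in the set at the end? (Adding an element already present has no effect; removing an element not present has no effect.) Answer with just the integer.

Tracking the set through each operation:
Start: {11, i}
Event 1 (add 14): added. Set: {11, 14, i}
Event 2 (remove 11): removed. Set: {14, i}
Event 3 (add 13): added. Set: {13, 14, i}

Final set: {13, 14, i} (size 3)

Answer: 3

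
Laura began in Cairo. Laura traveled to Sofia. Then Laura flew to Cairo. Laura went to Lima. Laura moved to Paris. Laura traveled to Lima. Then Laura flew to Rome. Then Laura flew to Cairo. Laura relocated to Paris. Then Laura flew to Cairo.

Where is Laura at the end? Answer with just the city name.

Tracking Laura's location:
Start: Laura is in Cairo.
After move 1: Cairo -> Sofia. Laura is in Sofia.
After move 2: Sofia -> Cairo. Laura is in Cairo.
After move 3: Cairo -> Lima. Laura is in Lima.
After move 4: Lima -> Paris. Laura is in Paris.
After move 5: Paris -> Lima. Laura is in Lima.
After move 6: Lima -> Rome. Laura is in Rome.
After move 7: Rome -> Cairo. Laura is in Cairo.
After move 8: Cairo -> Paris. Laura is in Paris.
After move 9: Paris -> Cairo. Laura is in Cairo.

Answer: Cairo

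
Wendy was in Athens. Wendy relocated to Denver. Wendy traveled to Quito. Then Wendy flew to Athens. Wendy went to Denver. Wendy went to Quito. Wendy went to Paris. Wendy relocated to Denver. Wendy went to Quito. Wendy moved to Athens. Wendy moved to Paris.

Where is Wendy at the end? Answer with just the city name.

Tracking Wendy's location:
Start: Wendy is in Athens.
After move 1: Athens -> Denver. Wendy is in Denver.
After move 2: Denver -> Quito. Wendy is in Quito.
After move 3: Quito -> Athens. Wendy is in Athens.
After move 4: Athens -> Denver. Wendy is in Denver.
After move 5: Denver -> Quito. Wendy is in Quito.
After move 6: Quito -> Paris. Wendy is in Paris.
After move 7: Paris -> Denver. Wendy is in Denver.
After move 8: Denver -> Quito. Wendy is in Quito.
After move 9: Quito -> Athens. Wendy is in Athens.
After move 10: Athens -> Paris. Wendy is in Paris.

Answer: Paris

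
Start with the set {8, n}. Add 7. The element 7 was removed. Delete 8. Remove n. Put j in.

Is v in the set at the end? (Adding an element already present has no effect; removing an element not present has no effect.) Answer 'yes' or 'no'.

Answer: no

Derivation:
Tracking the set through each operation:
Start: {8, n}
Event 1 (add 7): added. Set: {7, 8, n}
Event 2 (remove 7): removed. Set: {8, n}
Event 3 (remove 8): removed. Set: {n}
Event 4 (remove n): removed. Set: {}
Event 5 (add j): added. Set: {j}

Final set: {j} (size 1)
v is NOT in the final set.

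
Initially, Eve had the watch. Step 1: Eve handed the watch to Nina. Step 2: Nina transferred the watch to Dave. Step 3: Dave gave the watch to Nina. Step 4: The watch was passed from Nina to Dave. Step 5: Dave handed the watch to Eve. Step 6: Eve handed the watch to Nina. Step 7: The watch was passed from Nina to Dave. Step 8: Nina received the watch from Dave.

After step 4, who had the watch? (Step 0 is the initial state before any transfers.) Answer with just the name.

Answer: Dave

Derivation:
Tracking the watch holder through step 4:
After step 0 (start): Eve
After step 1: Nina
After step 2: Dave
After step 3: Nina
After step 4: Dave

At step 4, the holder is Dave.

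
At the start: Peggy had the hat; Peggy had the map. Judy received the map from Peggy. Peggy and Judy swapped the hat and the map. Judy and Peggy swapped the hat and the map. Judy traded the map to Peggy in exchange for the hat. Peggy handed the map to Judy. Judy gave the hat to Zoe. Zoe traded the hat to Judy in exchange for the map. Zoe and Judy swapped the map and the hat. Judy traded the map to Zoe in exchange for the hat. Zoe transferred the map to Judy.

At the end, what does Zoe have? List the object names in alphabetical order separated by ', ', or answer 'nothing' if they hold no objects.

Tracking all object holders:
Start: hat:Peggy, map:Peggy
Event 1 (give map: Peggy -> Judy). State: hat:Peggy, map:Judy
Event 2 (swap hat<->map: now hat:Judy, map:Peggy). State: hat:Judy, map:Peggy
Event 3 (swap hat<->map: now hat:Peggy, map:Judy). State: hat:Peggy, map:Judy
Event 4 (swap map<->hat: now map:Peggy, hat:Judy). State: hat:Judy, map:Peggy
Event 5 (give map: Peggy -> Judy). State: hat:Judy, map:Judy
Event 6 (give hat: Judy -> Zoe). State: hat:Zoe, map:Judy
Event 7 (swap hat<->map: now hat:Judy, map:Zoe). State: hat:Judy, map:Zoe
Event 8 (swap map<->hat: now map:Judy, hat:Zoe). State: hat:Zoe, map:Judy
Event 9 (swap map<->hat: now map:Zoe, hat:Judy). State: hat:Judy, map:Zoe
Event 10 (give map: Zoe -> Judy). State: hat:Judy, map:Judy

Final state: hat:Judy, map:Judy
Zoe holds: (nothing).

Answer: nothing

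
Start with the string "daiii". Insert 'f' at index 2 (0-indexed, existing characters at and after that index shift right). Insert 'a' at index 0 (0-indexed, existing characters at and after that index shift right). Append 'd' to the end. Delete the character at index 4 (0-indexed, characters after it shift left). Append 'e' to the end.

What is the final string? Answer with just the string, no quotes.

Applying each edit step by step:
Start: "daiii"
Op 1 (insert 'f' at idx 2): "daiii" -> "dafiii"
Op 2 (insert 'a' at idx 0): "dafiii" -> "adafiii"
Op 3 (append 'd'): "adafiii" -> "adafiiid"
Op 4 (delete idx 4 = 'i'): "adafiiid" -> "adafiid"
Op 5 (append 'e'): "adafiid" -> "adafiide"

Answer: adafiide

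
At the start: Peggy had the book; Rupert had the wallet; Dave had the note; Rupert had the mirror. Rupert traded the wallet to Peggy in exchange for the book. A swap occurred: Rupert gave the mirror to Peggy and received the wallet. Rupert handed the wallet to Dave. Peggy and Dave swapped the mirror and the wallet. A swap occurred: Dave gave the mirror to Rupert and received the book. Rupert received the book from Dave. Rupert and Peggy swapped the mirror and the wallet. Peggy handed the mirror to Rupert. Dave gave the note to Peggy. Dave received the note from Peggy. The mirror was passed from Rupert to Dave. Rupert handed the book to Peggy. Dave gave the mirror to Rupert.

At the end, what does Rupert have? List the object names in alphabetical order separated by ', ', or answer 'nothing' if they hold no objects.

Tracking all object holders:
Start: book:Peggy, wallet:Rupert, note:Dave, mirror:Rupert
Event 1 (swap wallet<->book: now wallet:Peggy, book:Rupert). State: book:Rupert, wallet:Peggy, note:Dave, mirror:Rupert
Event 2 (swap mirror<->wallet: now mirror:Peggy, wallet:Rupert). State: book:Rupert, wallet:Rupert, note:Dave, mirror:Peggy
Event 3 (give wallet: Rupert -> Dave). State: book:Rupert, wallet:Dave, note:Dave, mirror:Peggy
Event 4 (swap mirror<->wallet: now mirror:Dave, wallet:Peggy). State: book:Rupert, wallet:Peggy, note:Dave, mirror:Dave
Event 5 (swap mirror<->book: now mirror:Rupert, book:Dave). State: book:Dave, wallet:Peggy, note:Dave, mirror:Rupert
Event 6 (give book: Dave -> Rupert). State: book:Rupert, wallet:Peggy, note:Dave, mirror:Rupert
Event 7 (swap mirror<->wallet: now mirror:Peggy, wallet:Rupert). State: book:Rupert, wallet:Rupert, note:Dave, mirror:Peggy
Event 8 (give mirror: Peggy -> Rupert). State: book:Rupert, wallet:Rupert, note:Dave, mirror:Rupert
Event 9 (give note: Dave -> Peggy). State: book:Rupert, wallet:Rupert, note:Peggy, mirror:Rupert
Event 10 (give note: Peggy -> Dave). State: book:Rupert, wallet:Rupert, note:Dave, mirror:Rupert
Event 11 (give mirror: Rupert -> Dave). State: book:Rupert, wallet:Rupert, note:Dave, mirror:Dave
Event 12 (give book: Rupert -> Peggy). State: book:Peggy, wallet:Rupert, note:Dave, mirror:Dave
Event 13 (give mirror: Dave -> Rupert). State: book:Peggy, wallet:Rupert, note:Dave, mirror:Rupert

Final state: book:Peggy, wallet:Rupert, note:Dave, mirror:Rupert
Rupert holds: mirror, wallet.

Answer: mirror, wallet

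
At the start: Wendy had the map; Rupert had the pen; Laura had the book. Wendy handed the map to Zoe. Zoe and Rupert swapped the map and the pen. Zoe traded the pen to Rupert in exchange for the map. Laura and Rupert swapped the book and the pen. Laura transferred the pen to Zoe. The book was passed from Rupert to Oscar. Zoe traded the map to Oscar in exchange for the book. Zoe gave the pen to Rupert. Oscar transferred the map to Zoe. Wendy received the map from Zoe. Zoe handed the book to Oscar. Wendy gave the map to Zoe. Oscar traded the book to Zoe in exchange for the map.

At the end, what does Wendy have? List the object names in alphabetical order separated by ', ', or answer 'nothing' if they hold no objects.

Answer: nothing

Derivation:
Tracking all object holders:
Start: map:Wendy, pen:Rupert, book:Laura
Event 1 (give map: Wendy -> Zoe). State: map:Zoe, pen:Rupert, book:Laura
Event 2 (swap map<->pen: now map:Rupert, pen:Zoe). State: map:Rupert, pen:Zoe, book:Laura
Event 3 (swap pen<->map: now pen:Rupert, map:Zoe). State: map:Zoe, pen:Rupert, book:Laura
Event 4 (swap book<->pen: now book:Rupert, pen:Laura). State: map:Zoe, pen:Laura, book:Rupert
Event 5 (give pen: Laura -> Zoe). State: map:Zoe, pen:Zoe, book:Rupert
Event 6 (give book: Rupert -> Oscar). State: map:Zoe, pen:Zoe, book:Oscar
Event 7 (swap map<->book: now map:Oscar, book:Zoe). State: map:Oscar, pen:Zoe, book:Zoe
Event 8 (give pen: Zoe -> Rupert). State: map:Oscar, pen:Rupert, book:Zoe
Event 9 (give map: Oscar -> Zoe). State: map:Zoe, pen:Rupert, book:Zoe
Event 10 (give map: Zoe -> Wendy). State: map:Wendy, pen:Rupert, book:Zoe
Event 11 (give book: Zoe -> Oscar). State: map:Wendy, pen:Rupert, book:Oscar
Event 12 (give map: Wendy -> Zoe). State: map:Zoe, pen:Rupert, book:Oscar
Event 13 (swap book<->map: now book:Zoe, map:Oscar). State: map:Oscar, pen:Rupert, book:Zoe

Final state: map:Oscar, pen:Rupert, book:Zoe
Wendy holds: (nothing).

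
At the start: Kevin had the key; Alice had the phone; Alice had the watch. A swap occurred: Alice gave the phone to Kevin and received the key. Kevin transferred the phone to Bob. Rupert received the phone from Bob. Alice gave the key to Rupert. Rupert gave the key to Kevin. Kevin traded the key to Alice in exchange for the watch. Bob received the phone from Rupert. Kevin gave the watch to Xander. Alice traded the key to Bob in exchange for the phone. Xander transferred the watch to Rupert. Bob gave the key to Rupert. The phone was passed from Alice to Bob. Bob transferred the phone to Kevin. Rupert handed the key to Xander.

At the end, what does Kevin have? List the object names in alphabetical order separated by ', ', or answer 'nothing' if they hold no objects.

Answer: phone

Derivation:
Tracking all object holders:
Start: key:Kevin, phone:Alice, watch:Alice
Event 1 (swap phone<->key: now phone:Kevin, key:Alice). State: key:Alice, phone:Kevin, watch:Alice
Event 2 (give phone: Kevin -> Bob). State: key:Alice, phone:Bob, watch:Alice
Event 3 (give phone: Bob -> Rupert). State: key:Alice, phone:Rupert, watch:Alice
Event 4 (give key: Alice -> Rupert). State: key:Rupert, phone:Rupert, watch:Alice
Event 5 (give key: Rupert -> Kevin). State: key:Kevin, phone:Rupert, watch:Alice
Event 6 (swap key<->watch: now key:Alice, watch:Kevin). State: key:Alice, phone:Rupert, watch:Kevin
Event 7 (give phone: Rupert -> Bob). State: key:Alice, phone:Bob, watch:Kevin
Event 8 (give watch: Kevin -> Xander). State: key:Alice, phone:Bob, watch:Xander
Event 9 (swap key<->phone: now key:Bob, phone:Alice). State: key:Bob, phone:Alice, watch:Xander
Event 10 (give watch: Xander -> Rupert). State: key:Bob, phone:Alice, watch:Rupert
Event 11 (give key: Bob -> Rupert). State: key:Rupert, phone:Alice, watch:Rupert
Event 12 (give phone: Alice -> Bob). State: key:Rupert, phone:Bob, watch:Rupert
Event 13 (give phone: Bob -> Kevin). State: key:Rupert, phone:Kevin, watch:Rupert
Event 14 (give key: Rupert -> Xander). State: key:Xander, phone:Kevin, watch:Rupert

Final state: key:Xander, phone:Kevin, watch:Rupert
Kevin holds: phone.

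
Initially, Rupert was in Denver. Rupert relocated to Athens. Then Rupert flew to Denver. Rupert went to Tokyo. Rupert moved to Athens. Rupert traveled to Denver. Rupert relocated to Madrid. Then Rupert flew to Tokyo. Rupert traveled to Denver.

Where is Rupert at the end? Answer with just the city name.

Answer: Denver

Derivation:
Tracking Rupert's location:
Start: Rupert is in Denver.
After move 1: Denver -> Athens. Rupert is in Athens.
After move 2: Athens -> Denver. Rupert is in Denver.
After move 3: Denver -> Tokyo. Rupert is in Tokyo.
After move 4: Tokyo -> Athens. Rupert is in Athens.
After move 5: Athens -> Denver. Rupert is in Denver.
After move 6: Denver -> Madrid. Rupert is in Madrid.
After move 7: Madrid -> Tokyo. Rupert is in Tokyo.
After move 8: Tokyo -> Denver. Rupert is in Denver.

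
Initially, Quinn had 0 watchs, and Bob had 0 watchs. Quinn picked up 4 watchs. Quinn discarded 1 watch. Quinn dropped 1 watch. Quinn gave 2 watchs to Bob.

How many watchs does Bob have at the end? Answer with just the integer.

Answer: 2

Derivation:
Tracking counts step by step:
Start: Quinn=0, Bob=0
Event 1 (Quinn +4): Quinn: 0 -> 4. State: Quinn=4, Bob=0
Event 2 (Quinn -1): Quinn: 4 -> 3. State: Quinn=3, Bob=0
Event 3 (Quinn -1): Quinn: 3 -> 2. State: Quinn=2, Bob=0
Event 4 (Quinn -> Bob, 2): Quinn: 2 -> 0, Bob: 0 -> 2. State: Quinn=0, Bob=2

Bob's final count: 2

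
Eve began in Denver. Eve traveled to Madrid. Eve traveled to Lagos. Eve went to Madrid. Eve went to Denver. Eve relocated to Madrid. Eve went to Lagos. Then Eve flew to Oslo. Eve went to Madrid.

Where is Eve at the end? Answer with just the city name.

Tracking Eve's location:
Start: Eve is in Denver.
After move 1: Denver -> Madrid. Eve is in Madrid.
After move 2: Madrid -> Lagos. Eve is in Lagos.
After move 3: Lagos -> Madrid. Eve is in Madrid.
After move 4: Madrid -> Denver. Eve is in Denver.
After move 5: Denver -> Madrid. Eve is in Madrid.
After move 6: Madrid -> Lagos. Eve is in Lagos.
After move 7: Lagos -> Oslo. Eve is in Oslo.
After move 8: Oslo -> Madrid. Eve is in Madrid.

Answer: Madrid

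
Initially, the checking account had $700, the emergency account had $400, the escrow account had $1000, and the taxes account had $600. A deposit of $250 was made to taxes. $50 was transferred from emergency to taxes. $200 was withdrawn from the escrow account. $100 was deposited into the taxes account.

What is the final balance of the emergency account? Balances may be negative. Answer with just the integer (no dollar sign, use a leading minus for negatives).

Tracking account balances step by step:
Start: checking=700, emergency=400, escrow=1000, taxes=600
Event 1 (deposit 250 to taxes): taxes: 600 + 250 = 850. Balances: checking=700, emergency=400, escrow=1000, taxes=850
Event 2 (transfer 50 emergency -> taxes): emergency: 400 - 50 = 350, taxes: 850 + 50 = 900. Balances: checking=700, emergency=350, escrow=1000, taxes=900
Event 3 (withdraw 200 from escrow): escrow: 1000 - 200 = 800. Balances: checking=700, emergency=350, escrow=800, taxes=900
Event 4 (deposit 100 to taxes): taxes: 900 + 100 = 1000. Balances: checking=700, emergency=350, escrow=800, taxes=1000

Final balance of emergency: 350

Answer: 350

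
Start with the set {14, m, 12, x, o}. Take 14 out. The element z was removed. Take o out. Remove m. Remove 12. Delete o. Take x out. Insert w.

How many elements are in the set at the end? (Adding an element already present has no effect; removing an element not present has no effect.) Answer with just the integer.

Tracking the set through each operation:
Start: {12, 14, m, o, x}
Event 1 (remove 14): removed. Set: {12, m, o, x}
Event 2 (remove z): not present, no change. Set: {12, m, o, x}
Event 3 (remove o): removed. Set: {12, m, x}
Event 4 (remove m): removed. Set: {12, x}
Event 5 (remove 12): removed. Set: {x}
Event 6 (remove o): not present, no change. Set: {x}
Event 7 (remove x): removed. Set: {}
Event 8 (add w): added. Set: {w}

Final set: {w} (size 1)

Answer: 1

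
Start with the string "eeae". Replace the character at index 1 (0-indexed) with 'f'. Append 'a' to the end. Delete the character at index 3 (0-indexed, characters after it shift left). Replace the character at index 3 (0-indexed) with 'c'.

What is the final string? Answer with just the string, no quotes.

Applying each edit step by step:
Start: "eeae"
Op 1 (replace idx 1: 'e' -> 'f'): "eeae" -> "efae"
Op 2 (append 'a'): "efae" -> "efaea"
Op 3 (delete idx 3 = 'e'): "efaea" -> "efaa"
Op 4 (replace idx 3: 'a' -> 'c'): "efaa" -> "efac"

Answer: efac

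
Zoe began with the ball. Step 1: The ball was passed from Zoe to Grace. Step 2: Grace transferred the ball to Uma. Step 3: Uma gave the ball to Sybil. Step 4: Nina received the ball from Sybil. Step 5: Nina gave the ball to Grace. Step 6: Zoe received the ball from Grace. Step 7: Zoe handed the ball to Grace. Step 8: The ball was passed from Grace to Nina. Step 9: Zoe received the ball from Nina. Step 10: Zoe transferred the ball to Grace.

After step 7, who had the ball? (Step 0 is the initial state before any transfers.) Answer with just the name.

Tracking the ball holder through step 7:
After step 0 (start): Zoe
After step 1: Grace
After step 2: Uma
After step 3: Sybil
After step 4: Nina
After step 5: Grace
After step 6: Zoe
After step 7: Grace

At step 7, the holder is Grace.

Answer: Grace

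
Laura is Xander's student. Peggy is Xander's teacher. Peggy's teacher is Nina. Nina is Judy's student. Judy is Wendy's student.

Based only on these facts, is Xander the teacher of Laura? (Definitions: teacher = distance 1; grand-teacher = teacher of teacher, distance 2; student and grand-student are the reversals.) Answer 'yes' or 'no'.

Answer: yes

Derivation:
Reconstructing the teacher chain from the given facts:
  Wendy -> Judy -> Nina -> Peggy -> Xander -> Laura
(each arrow means 'teacher of the next')
Positions in the chain (0 = top):
  position of Wendy: 0
  position of Judy: 1
  position of Nina: 2
  position of Peggy: 3
  position of Xander: 4
  position of Laura: 5

Xander is at position 4, Laura is at position 5; signed distance (j - i) = 1.
'teacher' requires j - i = 1. Actual distance is 1, so the relation HOLDS.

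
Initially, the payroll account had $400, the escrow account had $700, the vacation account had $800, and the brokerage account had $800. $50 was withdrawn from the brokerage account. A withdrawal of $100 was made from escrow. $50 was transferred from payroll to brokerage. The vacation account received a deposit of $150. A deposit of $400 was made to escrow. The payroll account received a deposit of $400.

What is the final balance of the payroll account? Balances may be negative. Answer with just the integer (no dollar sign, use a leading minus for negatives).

Answer: 750

Derivation:
Tracking account balances step by step:
Start: payroll=400, escrow=700, vacation=800, brokerage=800
Event 1 (withdraw 50 from brokerage): brokerage: 800 - 50 = 750. Balances: payroll=400, escrow=700, vacation=800, brokerage=750
Event 2 (withdraw 100 from escrow): escrow: 700 - 100 = 600. Balances: payroll=400, escrow=600, vacation=800, brokerage=750
Event 3 (transfer 50 payroll -> brokerage): payroll: 400 - 50 = 350, brokerage: 750 + 50 = 800. Balances: payroll=350, escrow=600, vacation=800, brokerage=800
Event 4 (deposit 150 to vacation): vacation: 800 + 150 = 950. Balances: payroll=350, escrow=600, vacation=950, brokerage=800
Event 5 (deposit 400 to escrow): escrow: 600 + 400 = 1000. Balances: payroll=350, escrow=1000, vacation=950, brokerage=800
Event 6 (deposit 400 to payroll): payroll: 350 + 400 = 750. Balances: payroll=750, escrow=1000, vacation=950, brokerage=800

Final balance of payroll: 750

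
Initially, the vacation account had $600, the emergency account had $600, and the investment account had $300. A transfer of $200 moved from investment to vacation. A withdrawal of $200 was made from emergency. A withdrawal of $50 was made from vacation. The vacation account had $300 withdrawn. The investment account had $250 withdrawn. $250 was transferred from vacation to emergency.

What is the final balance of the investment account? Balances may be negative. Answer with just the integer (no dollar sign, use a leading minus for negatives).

Tracking account balances step by step:
Start: vacation=600, emergency=600, investment=300
Event 1 (transfer 200 investment -> vacation): investment: 300 - 200 = 100, vacation: 600 + 200 = 800. Balances: vacation=800, emergency=600, investment=100
Event 2 (withdraw 200 from emergency): emergency: 600 - 200 = 400. Balances: vacation=800, emergency=400, investment=100
Event 3 (withdraw 50 from vacation): vacation: 800 - 50 = 750. Balances: vacation=750, emergency=400, investment=100
Event 4 (withdraw 300 from vacation): vacation: 750 - 300 = 450. Balances: vacation=450, emergency=400, investment=100
Event 5 (withdraw 250 from investment): investment: 100 - 250 = -150. Balances: vacation=450, emergency=400, investment=-150
Event 6 (transfer 250 vacation -> emergency): vacation: 450 - 250 = 200, emergency: 400 + 250 = 650. Balances: vacation=200, emergency=650, investment=-150

Final balance of investment: -150

Answer: -150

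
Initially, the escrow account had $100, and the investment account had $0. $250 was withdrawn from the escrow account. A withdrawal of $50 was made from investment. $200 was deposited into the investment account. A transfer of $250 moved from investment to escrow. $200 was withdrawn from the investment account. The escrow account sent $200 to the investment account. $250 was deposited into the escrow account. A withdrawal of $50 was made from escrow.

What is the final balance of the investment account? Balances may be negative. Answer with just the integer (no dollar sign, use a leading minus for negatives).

Answer: -100

Derivation:
Tracking account balances step by step:
Start: escrow=100, investment=0
Event 1 (withdraw 250 from escrow): escrow: 100 - 250 = -150. Balances: escrow=-150, investment=0
Event 2 (withdraw 50 from investment): investment: 0 - 50 = -50. Balances: escrow=-150, investment=-50
Event 3 (deposit 200 to investment): investment: -50 + 200 = 150. Balances: escrow=-150, investment=150
Event 4 (transfer 250 investment -> escrow): investment: 150 - 250 = -100, escrow: -150 + 250 = 100. Balances: escrow=100, investment=-100
Event 5 (withdraw 200 from investment): investment: -100 - 200 = -300. Balances: escrow=100, investment=-300
Event 6 (transfer 200 escrow -> investment): escrow: 100 - 200 = -100, investment: -300 + 200 = -100. Balances: escrow=-100, investment=-100
Event 7 (deposit 250 to escrow): escrow: -100 + 250 = 150. Balances: escrow=150, investment=-100
Event 8 (withdraw 50 from escrow): escrow: 150 - 50 = 100. Balances: escrow=100, investment=-100

Final balance of investment: -100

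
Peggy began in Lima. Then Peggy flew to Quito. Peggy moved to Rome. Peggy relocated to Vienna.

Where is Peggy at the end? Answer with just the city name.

Tracking Peggy's location:
Start: Peggy is in Lima.
After move 1: Lima -> Quito. Peggy is in Quito.
After move 2: Quito -> Rome. Peggy is in Rome.
After move 3: Rome -> Vienna. Peggy is in Vienna.

Answer: Vienna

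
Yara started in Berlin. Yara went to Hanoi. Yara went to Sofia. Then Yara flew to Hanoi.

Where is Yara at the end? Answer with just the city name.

Tracking Yara's location:
Start: Yara is in Berlin.
After move 1: Berlin -> Hanoi. Yara is in Hanoi.
After move 2: Hanoi -> Sofia. Yara is in Sofia.
After move 3: Sofia -> Hanoi. Yara is in Hanoi.

Answer: Hanoi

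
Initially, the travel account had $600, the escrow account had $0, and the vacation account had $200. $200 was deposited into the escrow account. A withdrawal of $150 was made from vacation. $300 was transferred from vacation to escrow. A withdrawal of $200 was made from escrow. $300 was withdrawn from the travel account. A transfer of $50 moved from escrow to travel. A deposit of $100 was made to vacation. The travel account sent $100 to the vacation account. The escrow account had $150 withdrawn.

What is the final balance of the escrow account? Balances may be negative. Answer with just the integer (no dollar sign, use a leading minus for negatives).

Answer: 100

Derivation:
Tracking account balances step by step:
Start: travel=600, escrow=0, vacation=200
Event 1 (deposit 200 to escrow): escrow: 0 + 200 = 200. Balances: travel=600, escrow=200, vacation=200
Event 2 (withdraw 150 from vacation): vacation: 200 - 150 = 50. Balances: travel=600, escrow=200, vacation=50
Event 3 (transfer 300 vacation -> escrow): vacation: 50 - 300 = -250, escrow: 200 + 300 = 500. Balances: travel=600, escrow=500, vacation=-250
Event 4 (withdraw 200 from escrow): escrow: 500 - 200 = 300. Balances: travel=600, escrow=300, vacation=-250
Event 5 (withdraw 300 from travel): travel: 600 - 300 = 300. Balances: travel=300, escrow=300, vacation=-250
Event 6 (transfer 50 escrow -> travel): escrow: 300 - 50 = 250, travel: 300 + 50 = 350. Balances: travel=350, escrow=250, vacation=-250
Event 7 (deposit 100 to vacation): vacation: -250 + 100 = -150. Balances: travel=350, escrow=250, vacation=-150
Event 8 (transfer 100 travel -> vacation): travel: 350 - 100 = 250, vacation: -150 + 100 = -50. Balances: travel=250, escrow=250, vacation=-50
Event 9 (withdraw 150 from escrow): escrow: 250 - 150 = 100. Balances: travel=250, escrow=100, vacation=-50

Final balance of escrow: 100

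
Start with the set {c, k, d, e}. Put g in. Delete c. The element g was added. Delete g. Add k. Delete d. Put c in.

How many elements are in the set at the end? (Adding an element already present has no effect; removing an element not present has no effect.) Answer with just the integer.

Answer: 3

Derivation:
Tracking the set through each operation:
Start: {c, d, e, k}
Event 1 (add g): added. Set: {c, d, e, g, k}
Event 2 (remove c): removed. Set: {d, e, g, k}
Event 3 (add g): already present, no change. Set: {d, e, g, k}
Event 4 (remove g): removed. Set: {d, e, k}
Event 5 (add k): already present, no change. Set: {d, e, k}
Event 6 (remove d): removed. Set: {e, k}
Event 7 (add c): added. Set: {c, e, k}

Final set: {c, e, k} (size 3)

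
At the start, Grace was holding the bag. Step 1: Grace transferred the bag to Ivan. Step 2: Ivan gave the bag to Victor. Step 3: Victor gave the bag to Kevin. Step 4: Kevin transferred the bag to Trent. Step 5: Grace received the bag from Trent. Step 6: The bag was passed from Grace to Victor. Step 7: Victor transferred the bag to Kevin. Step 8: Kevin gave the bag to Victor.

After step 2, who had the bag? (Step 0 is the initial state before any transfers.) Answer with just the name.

Answer: Victor

Derivation:
Tracking the bag holder through step 2:
After step 0 (start): Grace
After step 1: Ivan
After step 2: Victor

At step 2, the holder is Victor.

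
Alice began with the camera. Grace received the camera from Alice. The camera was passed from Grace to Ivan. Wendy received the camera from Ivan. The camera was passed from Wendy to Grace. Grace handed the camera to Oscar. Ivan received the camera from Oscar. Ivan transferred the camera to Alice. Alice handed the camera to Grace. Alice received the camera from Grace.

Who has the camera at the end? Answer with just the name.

Answer: Alice

Derivation:
Tracking the camera through each event:
Start: Alice has the camera.
After event 1: Grace has the camera.
After event 2: Ivan has the camera.
After event 3: Wendy has the camera.
After event 4: Grace has the camera.
After event 5: Oscar has the camera.
After event 6: Ivan has the camera.
After event 7: Alice has the camera.
After event 8: Grace has the camera.
After event 9: Alice has the camera.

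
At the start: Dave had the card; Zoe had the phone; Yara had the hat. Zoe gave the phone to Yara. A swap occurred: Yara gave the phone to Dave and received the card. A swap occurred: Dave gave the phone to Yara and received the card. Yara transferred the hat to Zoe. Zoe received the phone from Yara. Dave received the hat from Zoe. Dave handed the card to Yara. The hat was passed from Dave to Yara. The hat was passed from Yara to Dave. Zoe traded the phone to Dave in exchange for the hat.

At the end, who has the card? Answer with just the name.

Answer: Yara

Derivation:
Tracking all object holders:
Start: card:Dave, phone:Zoe, hat:Yara
Event 1 (give phone: Zoe -> Yara). State: card:Dave, phone:Yara, hat:Yara
Event 2 (swap phone<->card: now phone:Dave, card:Yara). State: card:Yara, phone:Dave, hat:Yara
Event 3 (swap phone<->card: now phone:Yara, card:Dave). State: card:Dave, phone:Yara, hat:Yara
Event 4 (give hat: Yara -> Zoe). State: card:Dave, phone:Yara, hat:Zoe
Event 5 (give phone: Yara -> Zoe). State: card:Dave, phone:Zoe, hat:Zoe
Event 6 (give hat: Zoe -> Dave). State: card:Dave, phone:Zoe, hat:Dave
Event 7 (give card: Dave -> Yara). State: card:Yara, phone:Zoe, hat:Dave
Event 8 (give hat: Dave -> Yara). State: card:Yara, phone:Zoe, hat:Yara
Event 9 (give hat: Yara -> Dave). State: card:Yara, phone:Zoe, hat:Dave
Event 10 (swap phone<->hat: now phone:Dave, hat:Zoe). State: card:Yara, phone:Dave, hat:Zoe

Final state: card:Yara, phone:Dave, hat:Zoe
The card is held by Yara.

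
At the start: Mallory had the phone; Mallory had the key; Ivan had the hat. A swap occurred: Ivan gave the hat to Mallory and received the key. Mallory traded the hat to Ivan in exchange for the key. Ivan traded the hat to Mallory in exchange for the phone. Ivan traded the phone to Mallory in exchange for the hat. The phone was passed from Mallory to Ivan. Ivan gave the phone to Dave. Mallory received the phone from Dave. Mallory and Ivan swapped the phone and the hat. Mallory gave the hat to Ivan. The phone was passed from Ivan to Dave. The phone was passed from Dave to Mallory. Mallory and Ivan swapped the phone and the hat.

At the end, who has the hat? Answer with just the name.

Tracking all object holders:
Start: phone:Mallory, key:Mallory, hat:Ivan
Event 1 (swap hat<->key: now hat:Mallory, key:Ivan). State: phone:Mallory, key:Ivan, hat:Mallory
Event 2 (swap hat<->key: now hat:Ivan, key:Mallory). State: phone:Mallory, key:Mallory, hat:Ivan
Event 3 (swap hat<->phone: now hat:Mallory, phone:Ivan). State: phone:Ivan, key:Mallory, hat:Mallory
Event 4 (swap phone<->hat: now phone:Mallory, hat:Ivan). State: phone:Mallory, key:Mallory, hat:Ivan
Event 5 (give phone: Mallory -> Ivan). State: phone:Ivan, key:Mallory, hat:Ivan
Event 6 (give phone: Ivan -> Dave). State: phone:Dave, key:Mallory, hat:Ivan
Event 7 (give phone: Dave -> Mallory). State: phone:Mallory, key:Mallory, hat:Ivan
Event 8 (swap phone<->hat: now phone:Ivan, hat:Mallory). State: phone:Ivan, key:Mallory, hat:Mallory
Event 9 (give hat: Mallory -> Ivan). State: phone:Ivan, key:Mallory, hat:Ivan
Event 10 (give phone: Ivan -> Dave). State: phone:Dave, key:Mallory, hat:Ivan
Event 11 (give phone: Dave -> Mallory). State: phone:Mallory, key:Mallory, hat:Ivan
Event 12 (swap phone<->hat: now phone:Ivan, hat:Mallory). State: phone:Ivan, key:Mallory, hat:Mallory

Final state: phone:Ivan, key:Mallory, hat:Mallory
The hat is held by Mallory.

Answer: Mallory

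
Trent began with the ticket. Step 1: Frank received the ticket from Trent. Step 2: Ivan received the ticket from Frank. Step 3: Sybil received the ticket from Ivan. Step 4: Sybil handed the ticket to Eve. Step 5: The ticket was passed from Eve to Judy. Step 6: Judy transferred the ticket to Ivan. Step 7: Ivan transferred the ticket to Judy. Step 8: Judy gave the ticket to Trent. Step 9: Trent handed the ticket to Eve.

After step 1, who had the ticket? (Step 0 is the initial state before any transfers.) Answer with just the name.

Answer: Frank

Derivation:
Tracking the ticket holder through step 1:
After step 0 (start): Trent
After step 1: Frank

At step 1, the holder is Frank.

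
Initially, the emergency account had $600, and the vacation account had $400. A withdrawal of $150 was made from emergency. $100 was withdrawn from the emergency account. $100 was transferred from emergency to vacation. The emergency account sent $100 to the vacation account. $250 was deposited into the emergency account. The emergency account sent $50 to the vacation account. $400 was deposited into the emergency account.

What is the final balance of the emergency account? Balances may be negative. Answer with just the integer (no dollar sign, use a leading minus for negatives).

Answer: 750

Derivation:
Tracking account balances step by step:
Start: emergency=600, vacation=400
Event 1 (withdraw 150 from emergency): emergency: 600 - 150 = 450. Balances: emergency=450, vacation=400
Event 2 (withdraw 100 from emergency): emergency: 450 - 100 = 350. Balances: emergency=350, vacation=400
Event 3 (transfer 100 emergency -> vacation): emergency: 350 - 100 = 250, vacation: 400 + 100 = 500. Balances: emergency=250, vacation=500
Event 4 (transfer 100 emergency -> vacation): emergency: 250 - 100 = 150, vacation: 500 + 100 = 600. Balances: emergency=150, vacation=600
Event 5 (deposit 250 to emergency): emergency: 150 + 250 = 400. Balances: emergency=400, vacation=600
Event 6 (transfer 50 emergency -> vacation): emergency: 400 - 50 = 350, vacation: 600 + 50 = 650. Balances: emergency=350, vacation=650
Event 7 (deposit 400 to emergency): emergency: 350 + 400 = 750. Balances: emergency=750, vacation=650

Final balance of emergency: 750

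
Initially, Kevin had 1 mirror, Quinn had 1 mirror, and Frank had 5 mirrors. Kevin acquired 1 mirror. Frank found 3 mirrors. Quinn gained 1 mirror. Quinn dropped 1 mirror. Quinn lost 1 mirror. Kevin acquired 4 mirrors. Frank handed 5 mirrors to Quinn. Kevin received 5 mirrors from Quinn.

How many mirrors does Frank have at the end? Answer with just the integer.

Tracking counts step by step:
Start: Kevin=1, Quinn=1, Frank=5
Event 1 (Kevin +1): Kevin: 1 -> 2. State: Kevin=2, Quinn=1, Frank=5
Event 2 (Frank +3): Frank: 5 -> 8. State: Kevin=2, Quinn=1, Frank=8
Event 3 (Quinn +1): Quinn: 1 -> 2. State: Kevin=2, Quinn=2, Frank=8
Event 4 (Quinn -1): Quinn: 2 -> 1. State: Kevin=2, Quinn=1, Frank=8
Event 5 (Quinn -1): Quinn: 1 -> 0. State: Kevin=2, Quinn=0, Frank=8
Event 6 (Kevin +4): Kevin: 2 -> 6. State: Kevin=6, Quinn=0, Frank=8
Event 7 (Frank -> Quinn, 5): Frank: 8 -> 3, Quinn: 0 -> 5. State: Kevin=6, Quinn=5, Frank=3
Event 8 (Quinn -> Kevin, 5): Quinn: 5 -> 0, Kevin: 6 -> 11. State: Kevin=11, Quinn=0, Frank=3

Frank's final count: 3

Answer: 3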